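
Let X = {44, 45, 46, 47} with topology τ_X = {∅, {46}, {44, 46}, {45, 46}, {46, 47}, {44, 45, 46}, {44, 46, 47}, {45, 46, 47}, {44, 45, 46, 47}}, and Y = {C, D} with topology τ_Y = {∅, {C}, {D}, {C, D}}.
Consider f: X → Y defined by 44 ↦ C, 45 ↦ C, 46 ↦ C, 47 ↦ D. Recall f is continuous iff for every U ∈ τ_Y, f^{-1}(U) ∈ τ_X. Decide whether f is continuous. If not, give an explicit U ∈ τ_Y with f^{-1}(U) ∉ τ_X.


f is NOT continuous.

Compute f^{-1}(U) for each U ∈ τ_Y:
  U = ∅: f^{-1}(U) = ∅ ∈ τ_X ✓.
  U = {C}: f^{-1}(U) = {44, 45, 46} ∈ τ_X ✓.
  U = {D}: f^{-1}(U) = {47} ∉ τ_X ✗.
  U = {C, D}: f^{-1}(U) = {44, 45, 46, 47} ∈ τ_X ✓.
Found U = {D} with f^{-1}(U) = {47} not in τ_X. Therefore f is NOT continuous.


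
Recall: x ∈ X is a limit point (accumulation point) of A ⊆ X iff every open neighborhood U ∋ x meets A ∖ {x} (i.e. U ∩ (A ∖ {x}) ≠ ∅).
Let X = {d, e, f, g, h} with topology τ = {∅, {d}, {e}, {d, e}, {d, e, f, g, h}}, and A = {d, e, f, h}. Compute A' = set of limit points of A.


A' = {f, g, h}

For each x ∈ X, list the open sets U ∈ τ with x ∈ U, then check whether U ∩ (A ∖ {x}) ≠ ∅ for every such U.
  x = d: open {d} ∋ x has {d} ∩ (A ∖ {d}) = ∅, so x is NOT a limit point.
  x = e: open {e} ∋ x has {e} ∩ (A ∖ {e}) = ∅, so x is NOT a limit point.
  x = f: opens ∋ x are {d, e, f, g, h}; each meets A ∖ {f}, so x IS a limit point.
  x = g: opens ∋ x are {d, e, f, g, h}; each meets A ∖ {g}, so x IS a limit point.
  x = h: opens ∋ x are {d, e, f, g, h}; each meets A ∖ {h}, so x IS a limit point.
Collecting: A' = {f, g, h}.


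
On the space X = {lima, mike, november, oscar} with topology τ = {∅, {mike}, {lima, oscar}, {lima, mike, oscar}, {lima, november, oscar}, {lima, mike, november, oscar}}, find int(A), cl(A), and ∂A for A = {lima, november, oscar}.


int(A) = {lima, november, oscar}, cl(A) = {lima, november, oscar}, ∂A = ∅.

Closed sets in (X, τ) are complements of opens:
  closed(X, τ) = {∅, {mike}, {november}, {mike, november}, {lima, november, oscar}, {lima, mike, november, oscar}}.
int(A) = ⋃ {U ∈ τ : U ⊆ A}. Opens contained in A: ∅, {lima, oscar}, {lima, november, oscar}.
Taking the union of these: int(A) = {lima, november, oscar}.
cl(A) = ⋂ {C closed : A ⊆ C}. Closed sets containing A: {lima, november, oscar}, {lima, mike, november, oscar}.
Intersecting these: cl(A) = {lima, november, oscar}.
∂A = cl(A) ∖ int(A) = {lima, november, oscar} ∖ {lima, november, oscar} = ∅.


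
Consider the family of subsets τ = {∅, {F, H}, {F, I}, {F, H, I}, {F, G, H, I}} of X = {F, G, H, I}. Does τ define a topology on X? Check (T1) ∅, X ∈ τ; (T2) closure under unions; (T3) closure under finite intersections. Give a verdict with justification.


τ is NOT a topology on X.

Axiom (T1): ∅ ∈ τ? Yes; X ∈ τ? Yes.
Axiom (T2/T3): check pairwise unions and intersections of members of τ.
Counterexample for (T3): {F, H} ∩ {F, I} = {F} ∉ τ. Therefore τ is NOT a topology.


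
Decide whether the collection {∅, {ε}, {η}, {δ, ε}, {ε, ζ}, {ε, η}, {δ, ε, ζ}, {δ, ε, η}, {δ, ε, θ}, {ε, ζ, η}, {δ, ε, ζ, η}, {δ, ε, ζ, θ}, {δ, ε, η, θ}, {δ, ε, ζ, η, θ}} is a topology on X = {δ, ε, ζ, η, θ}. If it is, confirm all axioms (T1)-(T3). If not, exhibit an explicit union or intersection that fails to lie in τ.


τ IS a topology on X.

Axiom (T1): ∅ ∈ τ? Yes; X ∈ τ? Yes.
Axiom (T2/T3): check pairwise unions and intersections of members of τ.
All pairwise intersections and unions checked — each lies in τ. Therefore τ satisfies (T1), (T2), (T3): it IS a topology on X.


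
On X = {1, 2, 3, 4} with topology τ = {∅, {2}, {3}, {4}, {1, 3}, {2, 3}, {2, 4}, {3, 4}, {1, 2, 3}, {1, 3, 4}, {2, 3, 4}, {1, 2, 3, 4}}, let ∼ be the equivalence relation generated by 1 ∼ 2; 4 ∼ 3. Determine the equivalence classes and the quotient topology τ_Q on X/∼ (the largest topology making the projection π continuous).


X/∼ = {[1=2], [3=4]}; |τ_Q| = 3.

Equivalence classes: [1=2], [3=4].
Quotient map π: X → X/∼ sends 1 ↦ [1=2], 2 ↦ [1=2], 3 ↦ [3=4], 4 ↦ [3=4].
For each subset V ⊆ X/∼, compute π^{-1}(V) ⊆ X and check whether π^{-1}(V) ∈ τ. V is open in τ_Q iff π^{-1}(V) ∈ τ.
  V = {}: π^{-1}(V) = ∅ ∈ τ ✓.
  V = {[1=2]}: π^{-1}(V) = {1, 2} ∉ τ ✗.
  V = {[3=4]}: π^{-1}(V) = {3, 4} ∈ τ ✓.
  V = {[1=2], [3=4]}: π^{-1}(V) = {1, 2, 3, 4} ∈ τ ✓.
Open sets in the quotient: τ_Q = {{}, {[3=4]}, {[1=2], [3=4]}} (3 elements).


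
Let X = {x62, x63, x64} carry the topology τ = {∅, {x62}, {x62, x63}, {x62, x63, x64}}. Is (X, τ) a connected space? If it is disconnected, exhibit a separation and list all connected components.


(X, τ) is connected.

Find clopen sets (U ∈ τ with X ∖ U ∈ τ):
  U = ∅, X ∖ U = {x62, x63, x64} — both open, so U is clopen.
  U = {x62, x63, x64}, X ∖ U = ∅ — both open, so U is clopen.
Only trivial clopens (∅ and X) exist, so (X, τ) is connected.
Compute connected components by grouping points that agree on all clopens:
  component: {x62, x63, x64}


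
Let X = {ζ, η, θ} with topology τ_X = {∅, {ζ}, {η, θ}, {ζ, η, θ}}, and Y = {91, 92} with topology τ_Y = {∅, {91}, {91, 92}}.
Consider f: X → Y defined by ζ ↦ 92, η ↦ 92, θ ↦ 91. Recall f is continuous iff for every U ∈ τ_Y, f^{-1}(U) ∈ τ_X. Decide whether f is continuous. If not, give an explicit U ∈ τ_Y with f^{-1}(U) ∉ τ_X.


f is NOT continuous.

Compute f^{-1}(U) for each U ∈ τ_Y:
  U = ∅: f^{-1}(U) = ∅ ∈ τ_X ✓.
  U = {91}: f^{-1}(U) = {θ} ∉ τ_X ✗.
  U = {91, 92}: f^{-1}(U) = {ζ, η, θ} ∈ τ_X ✓.
Found U = {91} with f^{-1}(U) = {θ} not in τ_X. Therefore f is NOT continuous.


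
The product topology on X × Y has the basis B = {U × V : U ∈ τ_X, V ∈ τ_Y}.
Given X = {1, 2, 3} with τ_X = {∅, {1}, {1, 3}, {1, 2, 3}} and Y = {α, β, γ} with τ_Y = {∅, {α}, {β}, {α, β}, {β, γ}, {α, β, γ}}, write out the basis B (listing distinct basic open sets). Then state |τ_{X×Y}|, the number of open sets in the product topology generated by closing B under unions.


Basis B = {∅ × ∅, {1} × {α}, {1} × {β}, {1} × {α, β}, {1, 3} × {α}, {1} × {β, γ}, {1, 3} × {β}, {1} × {α, β, γ}, {1, 2, 3} × {α}, {1, 2, 3} × {β}, {1, 3} × {α, β}, {1, 3} × {β, γ}, {1, 3} × {α, β, γ}, {1, 2, 3} × {α, β}, {1, 2, 3} × {β, γ}, {1, 2, 3} × {α, β, γ}}; |τ_{X×Y}| = 40.

Enumerate products U × V with U ∈ τ_X, V ∈ τ_Y (deduplicated):
  ∅ × ∅ = {} (∅)
  {1} × {α} = {(1,α)}
  {1} × {β} = {(1,β)}
  {1} × {α, β} = {(1,α), (1,β)}
  {1, 3} × {α} = {(1,α), (3,α)}
  {1} × {β, γ} = {(1,β), (1,γ)}
  {1, 3} × {β} = {(1,β), (3,β)}
  {1} × {α, β, γ} = {(1,α), (1,β), (1,γ)}
  {1, 2, 3} × {α} = {(1,α), (2,α), (3,α)}
  {1, 2, 3} × {β} = {(1,β), (2,β), (3,β)}
  {1, 3} × {α, β} = {(1,α), (1,β), (3,α), (3,β)}
  {1, 3} × {β, γ} = {(1,β), (1,γ), (3,β), (3,γ)}
  {1, 3} × {α, β, γ} = {(1,α), (1,β), (1,γ), (3,α), (3,β), (3,γ)}
  {1, 2, 3} × {α, β} = {(1,α), (1,β), (2,α), (2,β), (3,α), (3,β)}
  {1, 2, 3} × {β, γ} = {(1,β), (1,γ), (2,β), (2,γ), (3,β), (3,γ)}
  {1, 2, 3} × {α, β, γ} = {(1,α), (1,β), (1,γ), (2,α), (2,β), (2,γ), (3,α), (3,β), (3,γ)}
These 16 distinct sets form the basis B.
Close under arbitrary unions to get τ_{X×Y}; counting gives |τ_{X×Y}| = 40.


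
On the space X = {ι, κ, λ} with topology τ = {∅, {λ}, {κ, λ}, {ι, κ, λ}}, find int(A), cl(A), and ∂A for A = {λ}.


int(A) = {λ}, cl(A) = {ι, κ, λ}, ∂A = {ι, κ}.

Closed sets in (X, τ) are complements of opens:
  closed(X, τ) = {∅, {ι}, {ι, κ}, {ι, κ, λ}}.
int(A) = ⋃ {U ∈ τ : U ⊆ A}. Opens contained in A: ∅, {λ}.
Taking the union of these: int(A) = {λ}.
cl(A) = ⋂ {C closed : A ⊆ C}. Closed sets containing A: {ι, κ, λ}.
Intersecting these: cl(A) = {ι, κ, λ}.
∂A = cl(A) ∖ int(A) = {ι, κ, λ} ∖ {λ} = {ι, κ}.


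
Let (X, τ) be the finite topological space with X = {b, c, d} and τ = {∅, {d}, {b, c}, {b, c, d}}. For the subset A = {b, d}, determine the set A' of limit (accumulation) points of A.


A' = {c}

For each x ∈ X, list the open sets U ∈ τ with x ∈ U, then check whether U ∩ (A ∖ {x}) ≠ ∅ for every such U.
  x = b: open {b, c} ∋ x has {b, c} ∩ (A ∖ {b}) = ∅, so x is NOT a limit point.
  x = c: opens ∋ x are {b, c}, {b, c, d}; each meets A ∖ {c}, so x IS a limit point.
  x = d: open {d} ∋ x has {d} ∩ (A ∖ {d}) = ∅, so x is NOT a limit point.
Collecting: A' = {c}.


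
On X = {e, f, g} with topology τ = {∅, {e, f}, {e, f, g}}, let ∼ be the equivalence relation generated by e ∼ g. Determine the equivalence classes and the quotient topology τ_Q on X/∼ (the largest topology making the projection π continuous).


X/∼ = {[e=g], [f]}; |τ_Q| = 2.

Equivalence classes: [e=g], [f].
Quotient map π: X → X/∼ sends e ↦ [e=g], f ↦ [f], g ↦ [e=g].
For each subset V ⊆ X/∼, compute π^{-1}(V) ⊆ X and check whether π^{-1}(V) ∈ τ. V is open in τ_Q iff π^{-1}(V) ∈ τ.
  V = {}: π^{-1}(V) = ∅ ∈ τ ✓.
  V = {[e=g]}: π^{-1}(V) = {e, g} ∉ τ ✗.
  V = {[f]}: π^{-1}(V) = {f} ∉ τ ✗.
  V = {[e=g], [f]}: π^{-1}(V) = {e, f, g} ∈ τ ✓.
Open sets in the quotient: τ_Q = {{}, {[e=g], [f]}} (2 elements).


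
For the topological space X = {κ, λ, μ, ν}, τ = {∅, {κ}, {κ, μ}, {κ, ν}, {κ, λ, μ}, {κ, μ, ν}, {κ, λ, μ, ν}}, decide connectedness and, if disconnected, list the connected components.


(X, τ) is connected.

Find clopen sets (U ∈ τ with X ∖ U ∈ τ):
  U = ∅, X ∖ U = {κ, λ, μ, ν} — both open, so U is clopen.
  U = {κ, λ, μ, ν}, X ∖ U = ∅ — both open, so U is clopen.
Only trivial clopens (∅ and X) exist, so (X, τ) is connected.
Compute connected components by grouping points that agree on all clopens:
  component: {κ, λ, μ, ν}


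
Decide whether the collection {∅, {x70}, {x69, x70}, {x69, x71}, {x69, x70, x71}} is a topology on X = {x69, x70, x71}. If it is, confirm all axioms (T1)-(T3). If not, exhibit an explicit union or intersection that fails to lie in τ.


τ is NOT a topology on X.

Axiom (T1): ∅ ∈ τ? Yes; X ∈ τ? Yes.
Axiom (T2/T3): check pairwise unions and intersections of members of τ.
Counterexample for (T3): {x69, x70} ∩ {x69, x71} = {x69} ∉ τ. Therefore τ is NOT a topology.


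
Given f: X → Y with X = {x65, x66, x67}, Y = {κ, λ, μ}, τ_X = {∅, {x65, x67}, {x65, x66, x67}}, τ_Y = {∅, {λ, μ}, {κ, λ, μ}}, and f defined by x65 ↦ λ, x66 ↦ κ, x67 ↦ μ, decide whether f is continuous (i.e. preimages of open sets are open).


f IS continuous.

Compute f^{-1}(U) for each U ∈ τ_Y:
  U = ∅: f^{-1}(U) = ∅ ∈ τ_X ✓.
  U = {λ, μ}: f^{-1}(U) = {x65, x67} ∈ τ_X ✓.
  U = {κ, λ, μ}: f^{-1}(U) = {x65, x66, x67} ∈ τ_X ✓.
Every preimage lies in τ_X, so f IS continuous.


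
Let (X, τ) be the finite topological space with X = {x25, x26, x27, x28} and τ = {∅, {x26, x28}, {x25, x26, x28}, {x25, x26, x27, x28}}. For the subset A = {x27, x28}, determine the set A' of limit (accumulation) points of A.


A' = {x25, x26, x27}

For each x ∈ X, list the open sets U ∈ τ with x ∈ U, then check whether U ∩ (A ∖ {x}) ≠ ∅ for every such U.
  x = x25: opens ∋ x are {x25, x26, x28}, {x25, x26, x27, x28}; each meets A ∖ {x25}, so x IS a limit point.
  x = x26: opens ∋ x are {x26, x28}, {x25, x26, x28}, {x25, x26, x27, x28}; each meets A ∖ {x26}, so x IS a limit point.
  x = x27: opens ∋ x are {x25, x26, x27, x28}; each meets A ∖ {x27}, so x IS a limit point.
  x = x28: open {x26, x28} ∋ x has {x26, x28} ∩ (A ∖ {x28}) = ∅, so x is NOT a limit point.
Collecting: A' = {x25, x26, x27}.


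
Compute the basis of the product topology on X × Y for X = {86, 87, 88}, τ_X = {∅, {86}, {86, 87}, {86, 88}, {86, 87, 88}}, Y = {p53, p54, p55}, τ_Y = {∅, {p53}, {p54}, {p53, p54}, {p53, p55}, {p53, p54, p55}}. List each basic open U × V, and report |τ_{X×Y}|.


Basis B = {∅ × ∅, {86} × {p53}, {86} × {p54}, {86} × {p53, p54}, {86} × {p53, p55}, {86, 87} × {p53}, {86, 88} × {p53}, {86, 87} × {p54}, {86, 88} × {p54}, {86} × {p53, p54, p55}, {86, 87, 88} × {p53}, {86, 87, 88} × {p54}, {86, 87} × {p53, p54}, {86, 88} × {p53, p54}, {86, 87} × {p53, p55}, {86, 88} × {p53, p55}, {86, 87} × {p53, p54, p55}, {86, 88} × {p53, p54, p55}, {86, 87, 88} × {p53, p54}, {86, 87, 88} × {p53, p55}, {86, 87, 88} × {p53, p54, p55}}; |τ_{X×Y}| = 70.

Enumerate products U × V with U ∈ τ_X, V ∈ τ_Y (deduplicated):
  ∅ × ∅ = {} (∅)
  {86} × {p53} = {(86,p53)}
  {86} × {p54} = {(86,p54)}
  {86} × {p53, p54} = {(86,p53), (86,p54)}
  {86} × {p53, p55} = {(86,p53), (86,p55)}
  {86, 87} × {p53} = {(86,p53), (87,p53)}
  {86, 88} × {p53} = {(86,p53), (88,p53)}
  {86, 87} × {p54} = {(86,p54), (87,p54)}
  {86, 88} × {p54} = {(86,p54), (88,p54)}
  {86} × {p53, p54, p55} = {(86,p53), (86,p54), (86,p55)}
  {86, 87, 88} × {p53} = {(86,p53), (87,p53), (88,p53)}
  {86, 87, 88} × {p54} = {(86,p54), (87,p54), (88,p54)}
  {86, 87} × {p53, p54} = {(86,p53), (86,p54), (87,p53), (87,p54)}
  {86, 88} × {p53, p54} = {(86,p53), (86,p54), (88,p53), (88,p54)}
  {86, 87} × {p53, p55} = {(86,p53), (86,p55), (87,p53), (87,p55)}
  {86, 88} × {p53, p55} = {(86,p53), (86,p55), (88,p53), (88,p55)}
  {86, 87} × {p53, p54, p55} = {(86,p53), (86,p54), (86,p55), (87,p53), (87,p54), (87,p55)}
  {86, 88} × {p53, p54, p55} = {(86,p53), (86,p54), (86,p55), (88,p53), (88,p54), (88,p55)}
  {86, 87, 88} × {p53, p54} = {(86,p53), (86,p54), (87,p53), (87,p54), (88,p53), (88,p54)}
  {86, 87, 88} × {p53, p55} = {(86,p53), (86,p55), (87,p53), (87,p55), (88,p53), (88,p55)}
  {86, 87, 88} × {p53, p54, p55} = {(86,p53), (86,p54), (86,p55), (87,p53), (87,p54), (87,p55), (88,p53), (88,p54), (88,p55)}
These 21 distinct sets form the basis B.
Close under arbitrary unions to get τ_{X×Y}; counting gives |τ_{X×Y}| = 70.


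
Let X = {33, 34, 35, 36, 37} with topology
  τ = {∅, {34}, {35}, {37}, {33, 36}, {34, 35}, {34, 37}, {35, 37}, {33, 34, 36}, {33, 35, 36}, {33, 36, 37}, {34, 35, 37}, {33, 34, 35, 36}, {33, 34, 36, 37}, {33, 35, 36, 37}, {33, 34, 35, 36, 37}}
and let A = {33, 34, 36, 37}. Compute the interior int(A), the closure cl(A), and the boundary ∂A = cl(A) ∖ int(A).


int(A) = {33, 34, 36, 37}, cl(A) = {33, 34, 36, 37}, ∂A = ∅.

Closed sets in (X, τ) are complements of opens:
  closed(X, τ) = {∅, {34}, {35}, {37}, {33, 36}, {34, 35}, {34, 37}, {35, 37}, {33, 34, 36}, {33, 35, 36}, {33, 36, 37}, {34, 35, 37}, {33, 34, 35, 36}, {33, 34, 36, 37}, {33, 35, 36, 37}, {33, 34, 35, 36, 37}}.
int(A) = ⋃ {U ∈ τ : U ⊆ A}. Opens contained in A: ∅, {34}, {37}, {33, 36}, {34, 37}, {33, 34, 36}, {33, 36, 37}, {33, 34, 36, 37}.
Taking the union of these: int(A) = {33, 34, 36, 37}.
cl(A) = ⋂ {C closed : A ⊆ C}. Closed sets containing A: {33, 34, 36, 37}, {33, 34, 35, 36, 37}.
Intersecting these: cl(A) = {33, 34, 36, 37}.
∂A = cl(A) ∖ int(A) = {33, 34, 36, 37} ∖ {33, 34, 36, 37} = ∅.


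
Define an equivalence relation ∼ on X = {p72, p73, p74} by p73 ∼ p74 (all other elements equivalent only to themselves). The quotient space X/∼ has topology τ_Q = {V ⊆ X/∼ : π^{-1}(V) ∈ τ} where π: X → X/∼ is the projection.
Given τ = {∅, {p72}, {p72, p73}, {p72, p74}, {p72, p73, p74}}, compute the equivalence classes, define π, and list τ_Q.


X/∼ = {[p72], [p73=p74]}; |τ_Q| = 3.

Equivalence classes: [p72], [p73=p74].
Quotient map π: X → X/∼ sends p72 ↦ [p72], p73 ↦ [p73=p74], p74 ↦ [p73=p74].
For each subset V ⊆ X/∼, compute π^{-1}(V) ⊆ X and check whether π^{-1}(V) ∈ τ. V is open in τ_Q iff π^{-1}(V) ∈ τ.
  V = {}: π^{-1}(V) = ∅ ∈ τ ✓.
  V = {[p72]}: π^{-1}(V) = {p72} ∈ τ ✓.
  V = {[p73=p74]}: π^{-1}(V) = {p73, p74} ∉ τ ✗.
  V = {[p72], [p73=p74]}: π^{-1}(V) = {p72, p73, p74} ∈ τ ✓.
Open sets in the quotient: τ_Q = {{}, {[p72]}, {[p72], [p73=p74]}} (3 elements).


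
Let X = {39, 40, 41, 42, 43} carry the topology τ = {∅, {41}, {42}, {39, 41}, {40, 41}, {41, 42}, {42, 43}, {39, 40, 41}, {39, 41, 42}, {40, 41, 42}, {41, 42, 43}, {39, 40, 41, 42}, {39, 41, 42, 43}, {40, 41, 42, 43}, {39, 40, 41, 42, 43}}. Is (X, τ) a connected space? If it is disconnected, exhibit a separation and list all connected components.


(X, τ) is disconnected; components = [{42, 43}, {39, 40, 41}].

Find clopen sets (U ∈ τ with X ∖ U ∈ τ):
  U = ∅, X ∖ U = {39, 40, 41, 42, 43} — both open, so U is clopen.
  U = {42, 43}, X ∖ U = {39, 40, 41} — both open, so U is clopen.
  U = {39, 40, 41}, X ∖ U = {42, 43} — both open, so U is clopen.
  U = {39, 40, 41, 42, 43}, X ∖ U = ∅ — both open, so U is clopen.
Nontrivial clopen(s) exist: e.g. {39, 40, 41}. So (X, τ) is disconnected.
Compute connected components by grouping points that agree on all clopens:
  component: {42, 43}
  component: {39, 40, 41}


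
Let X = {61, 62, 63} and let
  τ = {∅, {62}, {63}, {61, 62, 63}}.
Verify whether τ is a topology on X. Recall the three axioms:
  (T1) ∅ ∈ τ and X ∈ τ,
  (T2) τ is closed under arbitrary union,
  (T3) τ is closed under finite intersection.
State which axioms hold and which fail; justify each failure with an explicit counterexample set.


τ is NOT a topology on X.

Axiom (T1): ∅ ∈ τ? Yes; X ∈ τ? Yes.
Axiom (T2/T3): check pairwise unions and intersections of members of τ.
Counterexample for (T2): {62} ∪ {63} = {62, 63} ∉ τ. Therefore τ is NOT a topology.


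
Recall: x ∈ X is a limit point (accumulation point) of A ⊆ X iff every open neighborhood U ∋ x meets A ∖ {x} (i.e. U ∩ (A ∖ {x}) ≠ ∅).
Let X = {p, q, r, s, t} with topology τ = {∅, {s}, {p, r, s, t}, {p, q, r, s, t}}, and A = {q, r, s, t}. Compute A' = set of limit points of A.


A' = {p, q, r, t}

For each x ∈ X, list the open sets U ∈ τ with x ∈ U, then check whether U ∩ (A ∖ {x}) ≠ ∅ for every such U.
  x = p: opens ∋ x are {p, r, s, t}, {p, q, r, s, t}; each meets A ∖ {p}, so x IS a limit point.
  x = q: opens ∋ x are {p, q, r, s, t}; each meets A ∖ {q}, so x IS a limit point.
  x = r: opens ∋ x are {p, r, s, t}, {p, q, r, s, t}; each meets A ∖ {r}, so x IS a limit point.
  x = s: open {s} ∋ x has {s} ∩ (A ∖ {s}) = ∅, so x is NOT a limit point.
  x = t: opens ∋ x are {p, r, s, t}, {p, q, r, s, t}; each meets A ∖ {t}, so x IS a limit point.
Collecting: A' = {p, q, r, t}.


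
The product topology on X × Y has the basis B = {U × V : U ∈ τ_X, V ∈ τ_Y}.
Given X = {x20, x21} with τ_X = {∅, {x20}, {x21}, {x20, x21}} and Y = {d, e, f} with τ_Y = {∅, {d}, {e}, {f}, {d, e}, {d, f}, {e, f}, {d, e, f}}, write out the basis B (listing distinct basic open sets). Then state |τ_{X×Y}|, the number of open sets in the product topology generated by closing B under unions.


Basis B = {∅ × ∅, {x20} × {d}, {x20} × {e}, {x20} × {f}, {x21} × {d}, {x21} × {e}, {x21} × {f}, {x20} × {d, e}, {x20} × {d, f}, {x20, x21} × {d}, {x20} × {e, f}, {x20, x21} × {e}, {x20, x21} × {f}, {x21} × {d, e}, {x21} × {d, f}, {x21} × {e, f}, {x20} × {d, e, f}, {x21} × {d, e, f}, {x20, x21} × {d, e}, {x20, x21} × {d, f}, {x20, x21} × {e, f}, {x20, x21} × {d, e, f}}; |τ_{X×Y}| = 64.

Enumerate products U × V with U ∈ τ_X, V ∈ τ_Y (deduplicated):
  ∅ × ∅ = {} (∅)
  {x20} × {d} = {(x20,d)}
  {x20} × {e} = {(x20,e)}
  {x20} × {f} = {(x20,f)}
  {x21} × {d} = {(x21,d)}
  {x21} × {e} = {(x21,e)}
  {x21} × {f} = {(x21,f)}
  {x20} × {d, e} = {(x20,d), (x20,e)}
  {x20} × {d, f} = {(x20,d), (x20,f)}
  {x20, x21} × {d} = {(x20,d), (x21,d)}
  {x20} × {e, f} = {(x20,e), (x20,f)}
  {x20, x21} × {e} = {(x20,e), (x21,e)}
  {x20, x21} × {f} = {(x20,f), (x21,f)}
  {x21} × {d, e} = {(x21,d), (x21,e)}
  {x21} × {d, f} = {(x21,d), (x21,f)}
  {x21} × {e, f} = {(x21,e), (x21,f)}
  {x20} × {d, e, f} = {(x20,d), (x20,e), (x20,f)}
  {x21} × {d, e, f} = {(x21,d), (x21,e), (x21,f)}
  {x20, x21} × {d, e} = {(x20,d), (x20,e), (x21,d), (x21,e)}
  {x20, x21} × {d, f} = {(x20,d), (x20,f), (x21,d), (x21,f)}
  {x20, x21} × {e, f} = {(x20,e), (x20,f), (x21,e), (x21,f)}
  {x20, x21} × {d, e, f} = {(x20,d), (x20,e), (x20,f), (x21,d), (x21,e), (x21,f)}
These 22 distinct sets form the basis B.
Close under arbitrary unions to get τ_{X×Y}; counting gives |τ_{X×Y}| = 64.


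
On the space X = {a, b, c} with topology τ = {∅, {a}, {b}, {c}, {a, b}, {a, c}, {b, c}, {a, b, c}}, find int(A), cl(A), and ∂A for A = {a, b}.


int(A) = {a, b}, cl(A) = {a, b}, ∂A = ∅.

Closed sets in (X, τ) are complements of opens:
  closed(X, τ) = {∅, {a}, {b}, {c}, {a, b}, {a, c}, {b, c}, {a, b, c}}.
int(A) = ⋃ {U ∈ τ : U ⊆ A}. Opens contained in A: ∅, {a}, {b}, {a, b}.
Taking the union of these: int(A) = {a, b}.
cl(A) = ⋂ {C closed : A ⊆ C}. Closed sets containing A: {a, b}, {a, b, c}.
Intersecting these: cl(A) = {a, b}.
∂A = cl(A) ∖ int(A) = {a, b} ∖ {a, b} = ∅.


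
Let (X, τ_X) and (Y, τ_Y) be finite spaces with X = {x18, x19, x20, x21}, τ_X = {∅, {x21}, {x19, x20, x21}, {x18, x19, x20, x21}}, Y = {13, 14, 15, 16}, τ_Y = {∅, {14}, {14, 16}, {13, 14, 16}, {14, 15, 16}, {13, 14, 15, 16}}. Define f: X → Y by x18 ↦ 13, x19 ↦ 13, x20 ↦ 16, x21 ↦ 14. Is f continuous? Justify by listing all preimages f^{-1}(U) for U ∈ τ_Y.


f is NOT continuous.

Compute f^{-1}(U) for each U ∈ τ_Y:
  U = ∅: f^{-1}(U) = ∅ ∈ τ_X ✓.
  U = {14}: f^{-1}(U) = {x21} ∈ τ_X ✓.
  U = {14, 16}: f^{-1}(U) = {x20, x21} ∉ τ_X ✗.
  U = {13, 14, 16}: f^{-1}(U) = {x18, x19, x20, x21} ∈ τ_X ✓.
  U = {14, 15, 16}: f^{-1}(U) = {x20, x21} ∉ τ_X ✗.
  U = {13, 14, 15, 16}: f^{-1}(U) = {x18, x19, x20, x21} ∈ τ_X ✓.
Found U = {14, 16} with f^{-1}(U) = {x20, x21} not in τ_X. Therefore f is NOT continuous.


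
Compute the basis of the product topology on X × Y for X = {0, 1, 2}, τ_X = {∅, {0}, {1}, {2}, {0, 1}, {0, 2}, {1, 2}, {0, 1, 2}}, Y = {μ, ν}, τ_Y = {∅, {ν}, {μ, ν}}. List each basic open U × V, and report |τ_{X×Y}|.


Basis B = {∅ × ∅, {0} × {ν}, {1} × {ν}, {2} × {ν}, {0} × {μ, ν}, {0, 1} × {ν}, {0, 2} × {ν}, {1} × {μ, ν}, {1, 2} × {ν}, {2} × {μ, ν}, {0, 1, 2} × {ν}, {0, 1} × {μ, ν}, {0, 2} × {μ, ν}, {1, 2} × {μ, ν}, {0, 1, 2} × {μ, ν}}; |τ_{X×Y}| = 27.

Enumerate products U × V with U ∈ τ_X, V ∈ τ_Y (deduplicated):
  ∅ × ∅ = {} (∅)
  {0} × {ν} = {(0,ν)}
  {1} × {ν} = {(1,ν)}
  {2} × {ν} = {(2,ν)}
  {0} × {μ, ν} = {(0,μ), (0,ν)}
  {0, 1} × {ν} = {(0,ν), (1,ν)}
  {0, 2} × {ν} = {(0,ν), (2,ν)}
  {1} × {μ, ν} = {(1,μ), (1,ν)}
  {1, 2} × {ν} = {(1,ν), (2,ν)}
  {2} × {μ, ν} = {(2,μ), (2,ν)}
  {0, 1, 2} × {ν} = {(0,ν), (1,ν), (2,ν)}
  {0, 1} × {μ, ν} = {(0,μ), (0,ν), (1,μ), (1,ν)}
  {0, 2} × {μ, ν} = {(0,μ), (0,ν), (2,μ), (2,ν)}
  {1, 2} × {μ, ν} = {(1,μ), (1,ν), (2,μ), (2,ν)}
  {0, 1, 2} × {μ, ν} = {(0,μ), (0,ν), (1,μ), (1,ν), (2,μ), (2,ν)}
These 15 distinct sets form the basis B.
Close under arbitrary unions to get τ_{X×Y}; counting gives |τ_{X×Y}| = 27.


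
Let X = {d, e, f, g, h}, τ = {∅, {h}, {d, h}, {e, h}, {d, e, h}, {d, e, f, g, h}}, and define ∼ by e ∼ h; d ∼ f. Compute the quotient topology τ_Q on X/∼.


X/∼ = {[d=f], [e=h], [g]}; |τ_Q| = 3.

Equivalence classes: [d=f], [e=h], [g].
Quotient map π: X → X/∼ sends d ↦ [d=f], e ↦ [e=h], f ↦ [d=f], g ↦ [g], h ↦ [e=h].
For each subset V ⊆ X/∼, compute π^{-1}(V) ⊆ X and check whether π^{-1}(V) ∈ τ. V is open in τ_Q iff π^{-1}(V) ∈ τ.
  V = {}: π^{-1}(V) = ∅ ∈ τ ✓.
  V = {[d=f]}: π^{-1}(V) = {d, f} ∉ τ ✗.
  V = {[e=h]}: π^{-1}(V) = {e, h} ∈ τ ✓.
  V = {[d=f], [e=h]}: π^{-1}(V) = {d, e, f, h} ∉ τ ✗.
  V = {[g]}: π^{-1}(V) = {g} ∉ τ ✗.
  V = {[d=f], [g]}: π^{-1}(V) = {d, f, g} ∉ τ ✗.
  V = {[e=h], [g]}: π^{-1}(V) = {e, g, h} ∉ τ ✗.
  V = {[d=f], [e=h], [g]}: π^{-1}(V) = {d, e, f, g, h} ∈ τ ✓.
Open sets in the quotient: τ_Q = {{}, {[e=h]}, {[d=f], [e=h], [g]}} (3 elements).


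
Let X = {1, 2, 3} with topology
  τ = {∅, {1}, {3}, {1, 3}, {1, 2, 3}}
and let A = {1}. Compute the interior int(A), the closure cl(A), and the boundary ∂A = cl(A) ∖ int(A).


int(A) = {1}, cl(A) = {1, 2}, ∂A = {2}.

Closed sets in (X, τ) are complements of opens:
  closed(X, τ) = {∅, {2}, {1, 2}, {2, 3}, {1, 2, 3}}.
int(A) = ⋃ {U ∈ τ : U ⊆ A}. Opens contained in A: ∅, {1}.
Taking the union of these: int(A) = {1}.
cl(A) = ⋂ {C closed : A ⊆ C}. Closed sets containing A: {1, 2}, {1, 2, 3}.
Intersecting these: cl(A) = {1, 2}.
∂A = cl(A) ∖ int(A) = {1, 2} ∖ {1} = {2}.


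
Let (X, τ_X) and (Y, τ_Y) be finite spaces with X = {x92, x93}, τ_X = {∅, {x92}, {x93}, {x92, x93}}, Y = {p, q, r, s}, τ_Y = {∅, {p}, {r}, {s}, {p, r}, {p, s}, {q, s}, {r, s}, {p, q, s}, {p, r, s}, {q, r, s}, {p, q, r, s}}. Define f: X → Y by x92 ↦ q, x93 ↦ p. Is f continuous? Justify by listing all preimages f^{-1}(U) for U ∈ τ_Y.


f IS continuous.

Compute f^{-1}(U) for each U ∈ τ_Y:
  U = ∅: f^{-1}(U) = ∅ ∈ τ_X ✓.
  U = {p}: f^{-1}(U) = {x93} ∈ τ_X ✓.
  U = {r}: f^{-1}(U) = ∅ ∈ τ_X ✓.
  U = {s}: f^{-1}(U) = ∅ ∈ τ_X ✓.
  U = {p, r}: f^{-1}(U) = {x93} ∈ τ_X ✓.
  U = {p, s}: f^{-1}(U) = {x93} ∈ τ_X ✓.
  U = {q, s}: f^{-1}(U) = {x92} ∈ τ_X ✓.
  U = {r, s}: f^{-1}(U) = ∅ ∈ τ_X ✓.
  U = {p, q, s}: f^{-1}(U) = {x92, x93} ∈ τ_X ✓.
  U = {p, r, s}: f^{-1}(U) = {x93} ∈ τ_X ✓.
  U = {q, r, s}: f^{-1}(U) = {x92} ∈ τ_X ✓.
  U = {p, q, r, s}: f^{-1}(U) = {x92, x93} ∈ τ_X ✓.
Every preimage lies in τ_X, so f IS continuous.


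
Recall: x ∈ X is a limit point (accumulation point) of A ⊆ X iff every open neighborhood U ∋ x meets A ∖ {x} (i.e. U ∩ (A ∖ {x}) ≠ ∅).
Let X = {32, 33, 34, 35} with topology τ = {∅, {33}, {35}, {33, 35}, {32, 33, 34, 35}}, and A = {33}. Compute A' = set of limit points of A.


A' = {32, 34}

For each x ∈ X, list the open sets U ∈ τ with x ∈ U, then check whether U ∩ (A ∖ {x}) ≠ ∅ for every such U.
  x = 32: opens ∋ x are {32, 33, 34, 35}; each meets A ∖ {32}, so x IS a limit point.
  x = 33: open {33} ∋ x has {33} ∩ (A ∖ {33}) = ∅, so x is NOT a limit point.
  x = 34: opens ∋ x are {32, 33, 34, 35}; each meets A ∖ {34}, so x IS a limit point.
  x = 35: open {35} ∋ x has {35} ∩ (A ∖ {35}) = ∅, so x is NOT a limit point.
Collecting: A' = {32, 34}.


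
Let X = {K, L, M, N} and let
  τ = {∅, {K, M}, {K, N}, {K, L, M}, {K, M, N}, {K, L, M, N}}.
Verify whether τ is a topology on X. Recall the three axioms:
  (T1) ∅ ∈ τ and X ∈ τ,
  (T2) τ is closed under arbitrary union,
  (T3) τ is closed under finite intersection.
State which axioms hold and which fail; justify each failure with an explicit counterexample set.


τ is NOT a topology on X.

Axiom (T1): ∅ ∈ τ? Yes; X ∈ τ? Yes.
Axiom (T2/T3): check pairwise unions and intersections of members of τ.
Counterexample for (T3): {K, M} ∩ {K, N} = {K} ∉ τ. Therefore τ is NOT a topology.


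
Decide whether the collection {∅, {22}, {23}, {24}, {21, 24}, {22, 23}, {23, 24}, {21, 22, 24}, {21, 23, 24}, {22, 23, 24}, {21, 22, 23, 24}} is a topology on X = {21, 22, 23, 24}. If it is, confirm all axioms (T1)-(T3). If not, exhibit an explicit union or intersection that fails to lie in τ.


τ is NOT a topology on X.

Axiom (T1): ∅ ∈ τ? Yes; X ∈ τ? Yes.
Axiom (T2/T3): check pairwise unions and intersections of members of τ.
Counterexample for (T2): {22} ∪ {24} = {22, 24} ∉ τ. Therefore τ is NOT a topology.


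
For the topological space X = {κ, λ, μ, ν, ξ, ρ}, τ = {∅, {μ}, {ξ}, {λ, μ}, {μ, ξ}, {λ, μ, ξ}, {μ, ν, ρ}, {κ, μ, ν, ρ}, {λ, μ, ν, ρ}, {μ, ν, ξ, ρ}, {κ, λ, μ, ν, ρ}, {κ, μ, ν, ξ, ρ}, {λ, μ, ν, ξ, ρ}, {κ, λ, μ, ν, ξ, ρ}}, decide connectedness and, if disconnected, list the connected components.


(X, τ) is disconnected; components = [{ξ}, {κ, λ, μ, ν, ρ}].

Find clopen sets (U ∈ τ with X ∖ U ∈ τ):
  U = ∅, X ∖ U = {κ, λ, μ, ν, ξ, ρ} — both open, so U is clopen.
  U = {ξ}, X ∖ U = {κ, λ, μ, ν, ρ} — both open, so U is clopen.
  U = {κ, λ, μ, ν, ρ}, X ∖ U = {ξ} — both open, so U is clopen.
  U = {κ, λ, μ, ν, ξ, ρ}, X ∖ U = ∅ — both open, so U is clopen.
Nontrivial clopen(s) exist: e.g. {ξ}. So (X, τ) is disconnected.
Compute connected components by grouping points that agree on all clopens:
  component: {ξ}
  component: {κ, λ, μ, ν, ρ}


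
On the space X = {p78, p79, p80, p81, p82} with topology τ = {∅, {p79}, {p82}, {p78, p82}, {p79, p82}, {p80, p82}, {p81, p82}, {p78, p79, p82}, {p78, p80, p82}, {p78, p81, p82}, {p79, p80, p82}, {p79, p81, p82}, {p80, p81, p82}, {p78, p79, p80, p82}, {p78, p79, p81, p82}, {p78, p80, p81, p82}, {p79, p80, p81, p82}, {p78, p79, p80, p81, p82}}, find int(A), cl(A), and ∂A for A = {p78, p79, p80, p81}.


int(A) = {p79}, cl(A) = {p78, p79, p80, p81}, ∂A = {p78, p80, p81}.

Closed sets in (X, τ) are complements of opens:
  closed(X, τ) = {∅, {p78}, {p79}, {p80}, {p81}, {p78, p79}, {p78, p80}, {p78, p81}, {p79, p80}, {p79, p81}, {p80, p81}, {p78, p79, p80}, {p78, p79, p81}, {p78, p80, p81}, {p79, p80, p81}, {p78, p79, p80, p81}, {p78, p80, p81, p82}, {p78, p79, p80, p81, p82}}.
int(A) = ⋃ {U ∈ τ : U ⊆ A}. Opens contained in A: ∅, {p79}.
Taking the union of these: int(A) = {p79}.
cl(A) = ⋂ {C closed : A ⊆ C}. Closed sets containing A: {p78, p79, p80, p81}, {p78, p79, p80, p81, p82}.
Intersecting these: cl(A) = {p78, p79, p80, p81}.
∂A = cl(A) ∖ int(A) = {p78, p79, p80, p81} ∖ {p79} = {p78, p80, p81}.


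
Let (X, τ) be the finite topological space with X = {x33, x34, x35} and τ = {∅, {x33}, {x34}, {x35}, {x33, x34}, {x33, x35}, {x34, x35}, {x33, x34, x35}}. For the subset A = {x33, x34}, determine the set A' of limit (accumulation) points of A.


A' = ∅

For each x ∈ X, list the open sets U ∈ τ with x ∈ U, then check whether U ∩ (A ∖ {x}) ≠ ∅ for every such U.
  x = x33: open {x33} ∋ x has {x33} ∩ (A ∖ {x33}) = ∅, so x is NOT a limit point.
  x = x34: open {x34} ∋ x has {x34} ∩ (A ∖ {x34}) = ∅, so x is NOT a limit point.
  x = x35: open {x35} ∋ x has {x35} ∩ (A ∖ {x35}) = ∅, so x is NOT a limit point.
Collecting: A' = ∅.


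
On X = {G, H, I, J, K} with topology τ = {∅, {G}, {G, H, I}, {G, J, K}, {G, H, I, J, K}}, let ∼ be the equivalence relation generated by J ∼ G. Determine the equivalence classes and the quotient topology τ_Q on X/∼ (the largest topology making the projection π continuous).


X/∼ = {[G=J], [H], [I], [K]}; |τ_Q| = 3.

Equivalence classes: [G=J], [H], [I], [K].
Quotient map π: X → X/∼ sends G ↦ [G=J], H ↦ [H], I ↦ [I], J ↦ [G=J], K ↦ [K].
For each subset V ⊆ X/∼, compute π^{-1}(V) ⊆ X and check whether π^{-1}(V) ∈ τ. V is open in τ_Q iff π^{-1}(V) ∈ τ.
  V = {}: π^{-1}(V) = ∅ ∈ τ ✓.
  V = {[G=J]}: π^{-1}(V) = {G, J} ∉ τ ✗.
  V = {[H]}: π^{-1}(V) = {H} ∉ τ ✗.
  V = {[G=J], [H]}: π^{-1}(V) = {G, H, J} ∉ τ ✗.
  V = {[I]}: π^{-1}(V) = {I} ∉ τ ✗.
  V = {[G=J], [I]}: π^{-1}(V) = {G, I, J} ∉ τ ✗.
  V = {[H], [I]}: π^{-1}(V) = {H, I} ∉ τ ✗.
  V = {[G=J], [H], [I]}: π^{-1}(V) = {G, H, I, J} ∉ τ ✗.
  V = {[K]}: π^{-1}(V) = {K} ∉ τ ✗.
  V = {[G=J], [K]}: π^{-1}(V) = {G, J, K} ∈ τ ✓.
  V = {[H], [K]}: π^{-1}(V) = {H, K} ∉ τ ✗.
  V = {[G=J], [H], [K]}: π^{-1}(V) = {G, H, J, K} ∉ τ ✗.
  V = {[I], [K]}: π^{-1}(V) = {I, K} ∉ τ ✗.
  V = {[G=J], [I], [K]}: π^{-1}(V) = {G, I, J, K} ∉ τ ✗.
  V = {[H], [I], [K]}: π^{-1}(V) = {H, I, K} ∉ τ ✗.
  V = {[G=J], [H], [I], [K]}: π^{-1}(V) = {G, H, I, J, K} ∈ τ ✓.
Open sets in the quotient: τ_Q = {{}, {[G=J], [K]}, {[G=J], [H], [I], [K]}} (3 elements).


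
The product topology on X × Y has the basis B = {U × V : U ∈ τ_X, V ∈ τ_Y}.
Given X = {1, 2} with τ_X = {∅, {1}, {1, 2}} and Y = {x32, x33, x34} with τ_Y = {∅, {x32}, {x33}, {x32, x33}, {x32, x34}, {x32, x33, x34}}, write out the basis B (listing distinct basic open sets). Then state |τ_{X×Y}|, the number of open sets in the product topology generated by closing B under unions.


Basis B = {∅ × ∅, {1} × {x32}, {1} × {x33}, {1} × {x32, x33}, {1} × {x32, x34}, {1, 2} × {x32}, {1, 2} × {x33}, {1} × {x32, x33, x34}, {1, 2} × {x32, x33}, {1, 2} × {x32, x34}, {1, 2} × {x32, x33, x34}}; |τ_{X×Y}| = 18.

Enumerate products U × V with U ∈ τ_X, V ∈ τ_Y (deduplicated):
  ∅ × ∅ = {} (∅)
  {1} × {x32} = {(1,x32)}
  {1} × {x33} = {(1,x33)}
  {1} × {x32, x33} = {(1,x32), (1,x33)}
  {1} × {x32, x34} = {(1,x32), (1,x34)}
  {1, 2} × {x32} = {(1,x32), (2,x32)}
  {1, 2} × {x33} = {(1,x33), (2,x33)}
  {1} × {x32, x33, x34} = {(1,x32), (1,x33), (1,x34)}
  {1, 2} × {x32, x33} = {(1,x32), (1,x33), (2,x32), (2,x33)}
  {1, 2} × {x32, x34} = {(1,x32), (1,x34), (2,x32), (2,x34)}
  {1, 2} × {x32, x33, x34} = {(1,x32), (1,x33), (1,x34), (2,x32), (2,x33), (2,x34)}
These 11 distinct sets form the basis B.
Close under arbitrary unions to get τ_{X×Y}; counting gives |τ_{X×Y}| = 18.


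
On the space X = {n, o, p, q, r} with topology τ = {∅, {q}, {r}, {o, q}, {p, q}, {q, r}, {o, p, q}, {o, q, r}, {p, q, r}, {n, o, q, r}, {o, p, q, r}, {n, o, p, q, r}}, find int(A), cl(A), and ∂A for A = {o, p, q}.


int(A) = {o, p, q}, cl(A) = {n, o, p, q}, ∂A = {n}.

Closed sets in (X, τ) are complements of opens:
  closed(X, τ) = {∅, {n}, {p}, {n, o}, {n, p}, {n, r}, {n, o, p}, {n, o, r}, {n, p, r}, {n, o, p, q}, {n, o, p, r}, {n, o, p, q, r}}.
int(A) = ⋃ {U ∈ τ : U ⊆ A}. Opens contained in A: ∅, {q}, {o, q}, {p, q}, {o, p, q}.
Taking the union of these: int(A) = {o, p, q}.
cl(A) = ⋂ {C closed : A ⊆ C}. Closed sets containing A: {n, o, p, q}, {n, o, p, q, r}.
Intersecting these: cl(A) = {n, o, p, q}.
∂A = cl(A) ∖ int(A) = {n, o, p, q} ∖ {o, p, q} = {n}.


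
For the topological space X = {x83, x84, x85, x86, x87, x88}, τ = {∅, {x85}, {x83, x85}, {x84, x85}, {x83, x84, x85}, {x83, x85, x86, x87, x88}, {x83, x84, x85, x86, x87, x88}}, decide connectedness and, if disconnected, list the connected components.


(X, τ) is connected.

Find clopen sets (U ∈ τ with X ∖ U ∈ τ):
  U = ∅, X ∖ U = {x83, x84, x85, x86, x87, x88} — both open, so U is clopen.
  U = {x83, x84, x85, x86, x87, x88}, X ∖ U = ∅ — both open, so U is clopen.
Only trivial clopens (∅ and X) exist, so (X, τ) is connected.
Compute connected components by grouping points that agree on all clopens:
  component: {x83, x84, x85, x86, x87, x88}


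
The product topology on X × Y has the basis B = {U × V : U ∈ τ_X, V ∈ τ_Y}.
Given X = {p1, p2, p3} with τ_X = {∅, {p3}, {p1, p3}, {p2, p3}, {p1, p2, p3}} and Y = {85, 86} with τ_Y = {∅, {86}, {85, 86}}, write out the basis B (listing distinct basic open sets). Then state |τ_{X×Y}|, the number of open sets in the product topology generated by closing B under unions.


Basis B = {∅ × ∅, {p3} × {86}, {p1, p3} × {86}, {p2, p3} × {86}, {p3} × {85, 86}, {p1, p2, p3} × {86}, {p1, p3} × {85, 86}, {p2, p3} × {85, 86}, {p1, p2, p3} × {85, 86}}; |τ_{X×Y}| = 14.

Enumerate products U × V with U ∈ τ_X, V ∈ τ_Y (deduplicated):
  ∅ × ∅ = {} (∅)
  {p3} × {86} = {(p3,86)}
  {p1, p3} × {86} = {(p1,86), (p3,86)}
  {p2, p3} × {86} = {(p2,86), (p3,86)}
  {p3} × {85, 86} = {(p3,85), (p3,86)}
  {p1, p2, p3} × {86} = {(p1,86), (p2,86), (p3,86)}
  {p1, p3} × {85, 86} = {(p1,85), (p1,86), (p3,85), (p3,86)}
  {p2, p3} × {85, 86} = {(p2,85), (p2,86), (p3,85), (p3,86)}
  {p1, p2, p3} × {85, 86} = {(p1,85), (p1,86), (p2,85), (p2,86), (p3,85), (p3,86)}
These 9 distinct sets form the basis B.
Close under arbitrary unions to get τ_{X×Y}; counting gives |τ_{X×Y}| = 14.


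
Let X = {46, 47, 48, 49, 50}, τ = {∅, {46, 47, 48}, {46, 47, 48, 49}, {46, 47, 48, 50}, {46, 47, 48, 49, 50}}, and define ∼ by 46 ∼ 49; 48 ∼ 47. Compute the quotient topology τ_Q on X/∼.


X/∼ = {[46=49], [47=48], [50]}; |τ_Q| = 3.

Equivalence classes: [46=49], [47=48], [50].
Quotient map π: X → X/∼ sends 46 ↦ [46=49], 47 ↦ [47=48], 48 ↦ [47=48], 49 ↦ [46=49], 50 ↦ [50].
For each subset V ⊆ X/∼, compute π^{-1}(V) ⊆ X and check whether π^{-1}(V) ∈ τ. V is open in τ_Q iff π^{-1}(V) ∈ τ.
  V = {}: π^{-1}(V) = ∅ ∈ τ ✓.
  V = {[46=49]}: π^{-1}(V) = {46, 49} ∉ τ ✗.
  V = {[47=48]}: π^{-1}(V) = {47, 48} ∉ τ ✗.
  V = {[46=49], [47=48]}: π^{-1}(V) = {46, 47, 48, 49} ∈ τ ✓.
  V = {[50]}: π^{-1}(V) = {50} ∉ τ ✗.
  V = {[46=49], [50]}: π^{-1}(V) = {46, 49, 50} ∉ τ ✗.
  V = {[47=48], [50]}: π^{-1}(V) = {47, 48, 50} ∉ τ ✗.
  V = {[46=49], [47=48], [50]}: π^{-1}(V) = {46, 47, 48, 49, 50} ∈ τ ✓.
Open sets in the quotient: τ_Q = {{}, {[46=49], [47=48]}, {[46=49], [47=48], [50]}} (3 elements).


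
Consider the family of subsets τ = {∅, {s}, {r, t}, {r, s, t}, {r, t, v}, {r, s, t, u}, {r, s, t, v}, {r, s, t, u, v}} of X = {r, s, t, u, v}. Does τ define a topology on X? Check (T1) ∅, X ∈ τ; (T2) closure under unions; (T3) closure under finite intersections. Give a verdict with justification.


τ IS a topology on X.

Axiom (T1): ∅ ∈ τ? Yes; X ∈ τ? Yes.
Axiom (T2/T3): check pairwise unions and intersections of members of τ.
All pairwise intersections and unions checked — each lies in τ. Therefore τ satisfies (T1), (T2), (T3): it IS a topology on X.


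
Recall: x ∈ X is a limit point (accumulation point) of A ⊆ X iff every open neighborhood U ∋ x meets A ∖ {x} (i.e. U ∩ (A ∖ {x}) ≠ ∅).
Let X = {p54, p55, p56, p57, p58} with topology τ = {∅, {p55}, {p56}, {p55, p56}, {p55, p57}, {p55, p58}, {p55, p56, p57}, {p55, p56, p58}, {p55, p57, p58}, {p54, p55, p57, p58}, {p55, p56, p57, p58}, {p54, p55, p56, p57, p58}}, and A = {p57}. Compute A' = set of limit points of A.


A' = {p54}

For each x ∈ X, list the open sets U ∈ τ with x ∈ U, then check whether U ∩ (A ∖ {x}) ≠ ∅ for every such U.
  x = p54: opens ∋ x are {p54, p55, p57, p58}, {p54, p55, p56, p57, p58}; each meets A ∖ {p54}, so x IS a limit point.
  x = p55: open {p55} ∋ x has {p55} ∩ (A ∖ {p55}) = ∅, so x is NOT a limit point.
  x = p56: open {p56} ∋ x has {p56} ∩ (A ∖ {p56}) = ∅, so x is NOT a limit point.
  x = p57: open {p55, p57} ∋ x has {p55, p57} ∩ (A ∖ {p57}) = ∅, so x is NOT a limit point.
  x = p58: open {p55, p58} ∋ x has {p55, p58} ∩ (A ∖ {p58}) = ∅, so x is NOT a limit point.
Collecting: A' = {p54}.


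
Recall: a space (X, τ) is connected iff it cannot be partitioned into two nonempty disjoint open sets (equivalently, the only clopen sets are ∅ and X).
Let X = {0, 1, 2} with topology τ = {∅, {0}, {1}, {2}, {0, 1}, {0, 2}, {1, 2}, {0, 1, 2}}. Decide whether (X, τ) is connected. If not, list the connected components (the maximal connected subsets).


(X, τ) is disconnected; components = [{0}, {1}, {2}].

Find clopen sets (U ∈ τ with X ∖ U ∈ τ):
  U = ∅, X ∖ U = {0, 1, 2} — both open, so U is clopen.
  U = {0}, X ∖ U = {1, 2} — both open, so U is clopen.
  U = {1}, X ∖ U = {0, 2} — both open, so U is clopen.
  U = {2}, X ∖ U = {0, 1} — both open, so U is clopen.
  U = {0, 1}, X ∖ U = {2} — both open, so U is clopen.
  U = {0, 2}, X ∖ U = {1} — both open, so U is clopen.
  U = {1, 2}, X ∖ U = {0} — both open, so U is clopen.
  U = {0, 1, 2}, X ∖ U = ∅ — both open, so U is clopen.
Nontrivial clopen(s) exist: e.g. {2}. So (X, τ) is disconnected.
Compute connected components by grouping points that agree on all clopens:
  component: {0}
  component: {1}
  component: {2}
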